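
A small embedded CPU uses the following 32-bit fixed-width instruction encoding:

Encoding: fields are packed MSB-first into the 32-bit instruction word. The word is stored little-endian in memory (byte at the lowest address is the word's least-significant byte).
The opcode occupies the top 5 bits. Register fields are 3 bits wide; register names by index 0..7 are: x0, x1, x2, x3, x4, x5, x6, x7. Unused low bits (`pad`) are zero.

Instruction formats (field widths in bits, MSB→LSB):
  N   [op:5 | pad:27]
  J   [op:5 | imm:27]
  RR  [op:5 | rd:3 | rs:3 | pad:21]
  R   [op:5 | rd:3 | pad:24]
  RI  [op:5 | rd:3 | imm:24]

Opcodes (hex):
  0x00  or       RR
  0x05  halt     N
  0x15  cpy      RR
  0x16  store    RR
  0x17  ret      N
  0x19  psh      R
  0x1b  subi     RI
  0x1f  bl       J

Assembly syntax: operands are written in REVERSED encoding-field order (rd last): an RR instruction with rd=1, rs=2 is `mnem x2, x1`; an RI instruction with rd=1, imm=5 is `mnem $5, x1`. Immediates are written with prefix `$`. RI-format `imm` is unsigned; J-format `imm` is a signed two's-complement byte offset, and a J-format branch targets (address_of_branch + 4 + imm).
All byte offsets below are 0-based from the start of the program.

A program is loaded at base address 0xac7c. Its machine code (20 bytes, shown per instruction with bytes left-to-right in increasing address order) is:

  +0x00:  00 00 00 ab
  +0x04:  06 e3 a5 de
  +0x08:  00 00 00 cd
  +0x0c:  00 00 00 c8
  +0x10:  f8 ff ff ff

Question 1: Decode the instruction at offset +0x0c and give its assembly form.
@+0c  little-endian(00 00 00 c8) = 0xc8000000
  opcode bits[31:27]=0x19: psh/R
  rd@[26:24]=0x0 ⇒ x0

psh x0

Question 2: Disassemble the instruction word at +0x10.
[10] f8 ff ff ff → 0xfffffff8
  top 5b → 0x1f → bl [J]
  imm@[26:0]=0x7fffff8 (s27→-8) ⇒ $-8

bl $-8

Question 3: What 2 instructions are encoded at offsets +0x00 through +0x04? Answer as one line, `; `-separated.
[00] 00 00 00 ab → 0xab000000
  op=0xab000000>>27=0x15 ⇒ cpy (RR)
  rd@[26:24]=0x3 ⇒ x3
  rs@[23:21]=0x0 ⇒ x0
[04] 06 e3 a5 de → 0xdea5e306
  op=0xdea5e306>>27=0x1b ⇒ subi (RI)
  rd@[26:24]=0x6 ⇒ x6
  imm@[23:0]=0xa5e306 ⇒ $10871558

cpy x0, x3; subi $10871558, x6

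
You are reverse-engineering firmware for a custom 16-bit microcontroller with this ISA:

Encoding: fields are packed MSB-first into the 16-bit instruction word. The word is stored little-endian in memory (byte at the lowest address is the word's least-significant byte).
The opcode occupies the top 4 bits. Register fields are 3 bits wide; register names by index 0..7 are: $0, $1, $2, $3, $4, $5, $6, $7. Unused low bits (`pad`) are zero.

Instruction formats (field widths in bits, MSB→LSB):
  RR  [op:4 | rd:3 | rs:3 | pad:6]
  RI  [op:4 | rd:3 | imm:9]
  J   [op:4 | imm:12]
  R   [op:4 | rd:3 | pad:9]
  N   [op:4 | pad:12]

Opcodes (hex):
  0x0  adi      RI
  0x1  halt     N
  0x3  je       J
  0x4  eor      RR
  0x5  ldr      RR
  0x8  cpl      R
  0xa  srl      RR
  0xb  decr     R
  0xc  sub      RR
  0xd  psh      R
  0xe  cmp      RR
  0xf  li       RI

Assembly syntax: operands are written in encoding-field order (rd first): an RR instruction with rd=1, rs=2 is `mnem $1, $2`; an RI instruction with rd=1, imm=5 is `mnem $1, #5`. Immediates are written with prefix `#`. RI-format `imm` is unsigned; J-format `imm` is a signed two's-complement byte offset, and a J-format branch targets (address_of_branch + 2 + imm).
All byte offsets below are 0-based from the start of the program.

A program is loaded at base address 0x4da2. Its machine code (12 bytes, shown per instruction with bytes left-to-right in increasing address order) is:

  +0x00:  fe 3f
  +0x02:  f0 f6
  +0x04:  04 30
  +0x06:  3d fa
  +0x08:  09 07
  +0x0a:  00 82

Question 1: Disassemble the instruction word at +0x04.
[04] 04 30 → 0x3004
  top 4b → 0x3 → je [J]
  imm: (w>>0)&0xfff=0x4 → #4

je #4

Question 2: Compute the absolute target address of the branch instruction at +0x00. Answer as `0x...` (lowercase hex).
0x4da2

+0x00: fe 3f ⇒ word 0x3ffe (little)
  op=0x3ffe>>12=0x3 ⇒ je (J)
  imm: (w>>0)&0xfff=0xffe (s12→-2) → #-2
  target = base 0x4da2 + off 0x00 + 2 + imm -2 = 0x4da2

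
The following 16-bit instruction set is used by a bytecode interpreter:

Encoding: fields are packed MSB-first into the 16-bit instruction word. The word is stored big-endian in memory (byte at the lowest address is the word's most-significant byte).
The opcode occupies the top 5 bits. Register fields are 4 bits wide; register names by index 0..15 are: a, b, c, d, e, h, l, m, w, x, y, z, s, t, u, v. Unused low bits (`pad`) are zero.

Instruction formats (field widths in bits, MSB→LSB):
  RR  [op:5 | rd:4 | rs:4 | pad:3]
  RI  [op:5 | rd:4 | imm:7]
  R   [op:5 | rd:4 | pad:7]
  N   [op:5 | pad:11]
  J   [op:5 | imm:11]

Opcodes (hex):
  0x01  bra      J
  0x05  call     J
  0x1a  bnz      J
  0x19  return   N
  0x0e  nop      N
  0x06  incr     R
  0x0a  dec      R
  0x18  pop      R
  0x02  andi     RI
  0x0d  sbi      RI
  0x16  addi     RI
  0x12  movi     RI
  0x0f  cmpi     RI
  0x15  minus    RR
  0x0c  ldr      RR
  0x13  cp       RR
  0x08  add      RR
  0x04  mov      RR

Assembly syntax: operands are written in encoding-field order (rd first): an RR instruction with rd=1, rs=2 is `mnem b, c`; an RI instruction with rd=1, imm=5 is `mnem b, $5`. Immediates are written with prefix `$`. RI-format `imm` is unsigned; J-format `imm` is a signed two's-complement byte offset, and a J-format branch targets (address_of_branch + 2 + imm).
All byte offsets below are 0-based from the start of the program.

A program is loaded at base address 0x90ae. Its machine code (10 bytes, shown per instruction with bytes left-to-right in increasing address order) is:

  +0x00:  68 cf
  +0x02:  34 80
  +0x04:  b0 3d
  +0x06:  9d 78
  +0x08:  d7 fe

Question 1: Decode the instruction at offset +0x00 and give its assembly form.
sbi b, $79

off 0x00: read 68 cf as big → 0x68cf
  opcode bits[15:11]=0xd: sbi/RI
  [10:7] rd=1 = b
  [6:0] imm=79 = $79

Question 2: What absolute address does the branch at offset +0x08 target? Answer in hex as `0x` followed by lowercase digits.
[08] d7 fe → 0xd7fe
  top 5b → 0x1a → bnz [J]
  imm@[10:0]=0x7fe (s11→-2) ⇒ $-2
  target = base 0x90ae + off 0x08 + 2 + imm -2 = 0x90b6

0x90b6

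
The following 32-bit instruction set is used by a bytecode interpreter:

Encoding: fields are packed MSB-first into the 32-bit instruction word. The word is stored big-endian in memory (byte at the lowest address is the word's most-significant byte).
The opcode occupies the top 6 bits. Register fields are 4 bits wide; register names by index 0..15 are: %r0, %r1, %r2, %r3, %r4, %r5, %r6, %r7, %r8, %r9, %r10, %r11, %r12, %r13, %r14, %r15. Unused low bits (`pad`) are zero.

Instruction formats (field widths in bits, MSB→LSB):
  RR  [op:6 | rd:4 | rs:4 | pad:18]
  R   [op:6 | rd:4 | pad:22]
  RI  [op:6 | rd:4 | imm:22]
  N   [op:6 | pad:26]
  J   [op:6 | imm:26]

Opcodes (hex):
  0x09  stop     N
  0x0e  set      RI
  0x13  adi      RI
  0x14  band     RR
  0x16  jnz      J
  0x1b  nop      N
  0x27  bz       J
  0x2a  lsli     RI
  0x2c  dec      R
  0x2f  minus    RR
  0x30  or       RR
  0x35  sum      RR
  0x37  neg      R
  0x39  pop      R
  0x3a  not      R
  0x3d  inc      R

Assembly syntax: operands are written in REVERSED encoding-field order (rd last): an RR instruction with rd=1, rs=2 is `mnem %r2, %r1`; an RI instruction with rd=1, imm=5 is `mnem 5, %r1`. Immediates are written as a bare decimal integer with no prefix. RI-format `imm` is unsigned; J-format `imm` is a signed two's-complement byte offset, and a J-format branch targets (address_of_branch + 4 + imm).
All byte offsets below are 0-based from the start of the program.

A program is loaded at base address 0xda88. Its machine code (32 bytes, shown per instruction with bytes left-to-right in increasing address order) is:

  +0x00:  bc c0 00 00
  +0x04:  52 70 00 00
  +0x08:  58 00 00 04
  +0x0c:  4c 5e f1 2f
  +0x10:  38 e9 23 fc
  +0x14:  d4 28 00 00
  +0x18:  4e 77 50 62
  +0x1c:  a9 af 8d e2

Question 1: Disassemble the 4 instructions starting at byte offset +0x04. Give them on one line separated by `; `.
off 0x04: read 52 70 00 00 as big → 0x52700000
  top 6b → 0x14 → band [RR]
  rd: (w>>22)&0xf=0x9 → %r9
  rs: (w>>18)&0xf=0xc → %r12
off 0x08: read 58 00 00 04 as big → 0x58000004
  top 6b → 0x16 → jnz [J]
  imm: (w>>0)&0x3ffffff=0x4 → 4
off 0x0c: read 4c 5e f1 2f as big → 0x4c5ef12f
  top 6b → 0x13 → adi [RI]
  rd: (w>>22)&0xf=0x1 → %r1
  imm: (w>>0)&0x3fffff=0x1ef12f → 2027823
off 0x10: read 38 e9 23 fc as big → 0x38e923fc
  top 6b → 0xe → set [RI]
  rd: (w>>22)&0xf=0x3 → %r3
  imm: (w>>0)&0x3fffff=0x2923fc → 2696188

band %r12, %r9; jnz 4; adi 2027823, %r1; set 2696188, %r3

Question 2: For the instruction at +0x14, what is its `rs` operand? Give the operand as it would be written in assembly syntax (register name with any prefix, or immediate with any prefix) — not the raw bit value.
@+14  big-endian(d4 28 00 00) = 0xd4280000
  op=0xd4280000>>26=0x35 ⇒ sum (RR)
  [25:22] rd=0 = %r0
  [21:18] rs=10 = %r10

%r10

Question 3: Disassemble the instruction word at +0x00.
[00] bc c0 00 00 → 0xbcc00000
  top 6b → 0x2f → minus [RR]
  [25:22] rd=3 = %r3
  [21:18] rs=0 = %r0

minus %r0, %r3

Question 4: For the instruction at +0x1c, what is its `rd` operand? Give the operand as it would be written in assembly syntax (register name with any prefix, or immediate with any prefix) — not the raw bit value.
%r6

+0x1c: a9 af 8d e2 ⇒ word 0xa9af8de2 (big)
  op=0xa9af8de2>>26=0x2a ⇒ lsli (RI)
  rd: (w>>22)&0xf=0x6 → %r6
  imm: (w>>0)&0x3fffff=0x2f8de2 → 3116514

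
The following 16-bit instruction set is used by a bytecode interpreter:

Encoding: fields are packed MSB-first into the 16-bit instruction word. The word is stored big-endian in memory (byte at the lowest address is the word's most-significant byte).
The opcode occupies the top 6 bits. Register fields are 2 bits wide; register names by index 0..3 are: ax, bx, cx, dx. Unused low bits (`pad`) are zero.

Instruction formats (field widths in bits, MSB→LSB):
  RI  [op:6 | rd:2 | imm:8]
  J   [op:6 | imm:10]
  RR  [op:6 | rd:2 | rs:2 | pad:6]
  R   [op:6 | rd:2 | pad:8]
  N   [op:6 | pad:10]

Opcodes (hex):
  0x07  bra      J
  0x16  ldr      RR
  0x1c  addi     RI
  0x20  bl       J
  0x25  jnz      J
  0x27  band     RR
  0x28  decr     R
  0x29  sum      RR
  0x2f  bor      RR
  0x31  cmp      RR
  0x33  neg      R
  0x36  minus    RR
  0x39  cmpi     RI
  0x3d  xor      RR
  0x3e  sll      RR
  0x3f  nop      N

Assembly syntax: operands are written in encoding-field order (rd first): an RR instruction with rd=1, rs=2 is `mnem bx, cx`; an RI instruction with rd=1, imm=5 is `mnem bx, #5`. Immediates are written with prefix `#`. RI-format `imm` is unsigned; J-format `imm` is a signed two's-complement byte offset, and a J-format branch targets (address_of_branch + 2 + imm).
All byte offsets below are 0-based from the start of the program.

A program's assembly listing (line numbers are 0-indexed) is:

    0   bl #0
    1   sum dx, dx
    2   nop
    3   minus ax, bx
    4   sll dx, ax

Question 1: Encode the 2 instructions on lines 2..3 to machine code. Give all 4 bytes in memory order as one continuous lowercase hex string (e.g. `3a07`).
fc00d840

line 2 (nop): pack op=0x3f:6|pad=0:10 = 0xfc00; big→ fc 00
line 3 (minus): pack op=0x36:6|rd=0:2|rs=1:2|pad=0:6 = 0xd840; big→ d8 40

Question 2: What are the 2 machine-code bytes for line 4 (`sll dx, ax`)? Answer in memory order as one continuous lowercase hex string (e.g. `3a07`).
line 4 (sll): pack op=0x3e:6|rd=3:2|rs=0:2|pad=0:6 = 0xfb00; big→ fb 00

fb00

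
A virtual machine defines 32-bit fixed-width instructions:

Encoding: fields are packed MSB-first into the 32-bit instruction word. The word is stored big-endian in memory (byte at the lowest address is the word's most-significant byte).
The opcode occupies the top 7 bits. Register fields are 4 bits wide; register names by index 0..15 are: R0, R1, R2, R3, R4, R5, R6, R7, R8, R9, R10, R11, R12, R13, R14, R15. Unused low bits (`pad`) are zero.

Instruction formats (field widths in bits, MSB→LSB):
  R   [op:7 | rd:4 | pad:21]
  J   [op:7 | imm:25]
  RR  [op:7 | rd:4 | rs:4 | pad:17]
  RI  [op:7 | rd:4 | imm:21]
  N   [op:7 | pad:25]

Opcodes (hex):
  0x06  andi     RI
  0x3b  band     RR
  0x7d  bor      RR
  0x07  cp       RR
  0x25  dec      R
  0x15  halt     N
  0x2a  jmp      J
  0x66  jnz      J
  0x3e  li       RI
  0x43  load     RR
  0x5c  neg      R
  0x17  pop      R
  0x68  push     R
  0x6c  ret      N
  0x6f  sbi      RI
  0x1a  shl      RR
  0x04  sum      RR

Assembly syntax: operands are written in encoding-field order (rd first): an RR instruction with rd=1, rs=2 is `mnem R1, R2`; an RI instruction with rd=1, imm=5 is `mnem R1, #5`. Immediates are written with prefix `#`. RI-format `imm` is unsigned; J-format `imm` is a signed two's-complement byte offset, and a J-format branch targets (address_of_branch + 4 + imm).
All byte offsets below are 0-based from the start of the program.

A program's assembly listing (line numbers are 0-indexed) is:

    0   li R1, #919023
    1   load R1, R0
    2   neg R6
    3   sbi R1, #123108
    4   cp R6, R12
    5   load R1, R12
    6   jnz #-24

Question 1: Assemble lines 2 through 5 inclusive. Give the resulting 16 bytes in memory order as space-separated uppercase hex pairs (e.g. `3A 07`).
B8 C0 00 00 DE 21 E0 E4 0E D8 00 00 86 38 00 00

L2: neg op=0x5c:7|rd=6:4|pad=0:21 ⇒ 0xb8c00000 ⇒ big b8 c0 00 00
L3: sbi op=0x6f:7|rd=1:4|imm=123108:21 ⇒ 0xde21e0e4 ⇒ big de 21 e0 e4
L4: cp op=0x7:7|rd=6:4|rs=12:4|pad=0:17 ⇒ 0x0ed80000 ⇒ big 0e d8 00 00
L5: load op=0x43:7|rd=1:4|rs=12:4|pad=0:17 ⇒ 0x86380000 ⇒ big 86 38 00 00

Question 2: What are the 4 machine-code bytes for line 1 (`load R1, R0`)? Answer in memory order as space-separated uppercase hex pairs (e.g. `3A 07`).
86 20 00 00

line 1 (load): pack op=0x43:7|rd=1:4|rs=0:4|pad=0:17 = 0x86200000; big→ 86 20 00 00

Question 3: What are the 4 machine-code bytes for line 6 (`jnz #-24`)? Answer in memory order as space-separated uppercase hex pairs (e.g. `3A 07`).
CD FF FF E8

line 6 (jnz): pack op=0x66:7|imm=-24:25 = 0xcdffffe8; big→ cd ff ff e8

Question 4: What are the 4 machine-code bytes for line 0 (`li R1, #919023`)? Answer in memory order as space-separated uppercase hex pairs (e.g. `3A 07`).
line 0 (li): pack op=0x3e:7|rd=1:4|imm=919023:21 = 0x7c2e05ef; big→ 7c 2e 05 ef

7C 2E 05 EF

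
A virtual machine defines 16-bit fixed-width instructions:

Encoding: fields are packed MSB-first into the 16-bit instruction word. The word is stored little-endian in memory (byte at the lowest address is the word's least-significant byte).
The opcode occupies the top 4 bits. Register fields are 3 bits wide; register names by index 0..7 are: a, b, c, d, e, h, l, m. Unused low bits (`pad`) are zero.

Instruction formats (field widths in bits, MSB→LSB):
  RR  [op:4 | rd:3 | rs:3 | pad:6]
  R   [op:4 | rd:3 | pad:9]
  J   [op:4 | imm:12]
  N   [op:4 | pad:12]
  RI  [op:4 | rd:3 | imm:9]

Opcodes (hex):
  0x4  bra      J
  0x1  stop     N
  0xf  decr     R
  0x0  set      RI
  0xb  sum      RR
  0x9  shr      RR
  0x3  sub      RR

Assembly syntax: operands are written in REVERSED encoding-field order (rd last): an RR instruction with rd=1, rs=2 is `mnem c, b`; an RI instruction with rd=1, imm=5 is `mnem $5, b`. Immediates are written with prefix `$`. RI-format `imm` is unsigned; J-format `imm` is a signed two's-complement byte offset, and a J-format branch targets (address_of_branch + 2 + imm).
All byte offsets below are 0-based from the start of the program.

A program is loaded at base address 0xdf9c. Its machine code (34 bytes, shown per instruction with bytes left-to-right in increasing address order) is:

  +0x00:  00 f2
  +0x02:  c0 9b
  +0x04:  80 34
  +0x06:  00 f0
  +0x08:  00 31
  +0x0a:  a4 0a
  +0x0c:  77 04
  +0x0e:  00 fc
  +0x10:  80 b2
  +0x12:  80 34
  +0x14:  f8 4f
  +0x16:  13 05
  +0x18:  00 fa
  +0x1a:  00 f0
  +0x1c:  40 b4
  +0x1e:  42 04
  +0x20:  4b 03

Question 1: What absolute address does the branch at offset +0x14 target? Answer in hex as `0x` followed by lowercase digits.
@+14  little-endian(f8 4f) = 0x4ff8
  op=0x4ff8>>12=0x4 ⇒ bra (J)
  imm: (w>>0)&0xfff=0xff8 (s12→-8) → $-8
  target = base 0xdf9c + off 0x14 + 2 + imm -8 = 0xdfaa

0xdfaa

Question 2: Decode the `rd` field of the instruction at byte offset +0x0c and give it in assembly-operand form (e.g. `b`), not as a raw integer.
c

off 0x0c: read 77 04 as little → 0x0477
  op=0x0477>>12=0x0 ⇒ set (RI)
  rd@[11:9]=0x2 ⇒ c
  imm@[8:0]=0x77 ⇒ $119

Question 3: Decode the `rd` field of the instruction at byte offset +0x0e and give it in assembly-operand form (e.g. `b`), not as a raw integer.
off 0x0e: read 00 fc as little → 0xfc00
  top 4b → 0xf → decr [R]
  rd: (w>>9)&0x7=0x6 → l

l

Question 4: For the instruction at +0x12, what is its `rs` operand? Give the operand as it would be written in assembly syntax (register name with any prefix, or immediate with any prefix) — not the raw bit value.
c

@+12  little-endian(80 34) = 0x3480
  opcode bits[15:12]=0x3: sub/RR
  rd@[11:9]=0x2 ⇒ c
  rs@[8:6]=0x2 ⇒ c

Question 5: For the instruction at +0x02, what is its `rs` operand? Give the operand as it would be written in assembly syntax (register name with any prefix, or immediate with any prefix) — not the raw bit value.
+0x02: c0 9b ⇒ word 0x9bc0 (little)
  top 4b → 0x9 → shr [RR]
  rd@[11:9]=0x5 ⇒ h
  rs@[8:6]=0x7 ⇒ m

m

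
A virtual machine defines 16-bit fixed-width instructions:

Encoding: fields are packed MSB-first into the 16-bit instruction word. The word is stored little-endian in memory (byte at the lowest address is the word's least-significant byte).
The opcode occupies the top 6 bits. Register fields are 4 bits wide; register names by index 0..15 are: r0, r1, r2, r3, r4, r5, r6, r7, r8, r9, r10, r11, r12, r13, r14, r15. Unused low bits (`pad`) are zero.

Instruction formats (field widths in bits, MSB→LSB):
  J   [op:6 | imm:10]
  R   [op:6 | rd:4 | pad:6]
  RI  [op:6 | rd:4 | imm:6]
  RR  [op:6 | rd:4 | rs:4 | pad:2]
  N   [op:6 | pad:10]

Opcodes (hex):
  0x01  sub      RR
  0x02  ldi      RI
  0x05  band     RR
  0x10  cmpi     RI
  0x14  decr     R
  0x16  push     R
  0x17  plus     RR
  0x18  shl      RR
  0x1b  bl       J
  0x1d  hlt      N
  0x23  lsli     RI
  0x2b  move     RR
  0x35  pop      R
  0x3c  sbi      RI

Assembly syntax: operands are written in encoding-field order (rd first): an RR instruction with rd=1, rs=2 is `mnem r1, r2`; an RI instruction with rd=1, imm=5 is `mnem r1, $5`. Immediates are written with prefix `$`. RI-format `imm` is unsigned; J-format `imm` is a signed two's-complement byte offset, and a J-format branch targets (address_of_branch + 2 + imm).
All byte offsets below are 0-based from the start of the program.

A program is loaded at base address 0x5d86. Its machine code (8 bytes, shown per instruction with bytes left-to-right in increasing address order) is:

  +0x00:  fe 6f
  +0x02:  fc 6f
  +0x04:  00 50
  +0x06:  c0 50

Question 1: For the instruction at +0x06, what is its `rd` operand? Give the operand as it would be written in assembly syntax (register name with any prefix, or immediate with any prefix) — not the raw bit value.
[06] c0 50 → 0x50c0
  opcode bits[15:10]=0x14: decr/R
  rd: (w>>6)&0xf=0x3 → r3

r3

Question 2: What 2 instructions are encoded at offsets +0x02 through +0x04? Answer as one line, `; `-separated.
@+02  little-endian(fc 6f) = 0x6ffc
  top 6b → 0x1b → bl [J]
  imm: (w>>0)&0x3ff=0x3fc (s10→-4) → $-4
@+04  little-endian(00 50) = 0x5000
  top 6b → 0x14 → decr [R]
  rd: (w>>6)&0xf=0x0 → r0

bl $-4; decr r0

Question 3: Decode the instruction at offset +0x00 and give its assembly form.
bl $-2

[00] fe 6f → 0x6ffe
  opcode bits[15:10]=0x1b: bl/J
  imm@[9:0]=0x3fe (s10→-2) ⇒ $-2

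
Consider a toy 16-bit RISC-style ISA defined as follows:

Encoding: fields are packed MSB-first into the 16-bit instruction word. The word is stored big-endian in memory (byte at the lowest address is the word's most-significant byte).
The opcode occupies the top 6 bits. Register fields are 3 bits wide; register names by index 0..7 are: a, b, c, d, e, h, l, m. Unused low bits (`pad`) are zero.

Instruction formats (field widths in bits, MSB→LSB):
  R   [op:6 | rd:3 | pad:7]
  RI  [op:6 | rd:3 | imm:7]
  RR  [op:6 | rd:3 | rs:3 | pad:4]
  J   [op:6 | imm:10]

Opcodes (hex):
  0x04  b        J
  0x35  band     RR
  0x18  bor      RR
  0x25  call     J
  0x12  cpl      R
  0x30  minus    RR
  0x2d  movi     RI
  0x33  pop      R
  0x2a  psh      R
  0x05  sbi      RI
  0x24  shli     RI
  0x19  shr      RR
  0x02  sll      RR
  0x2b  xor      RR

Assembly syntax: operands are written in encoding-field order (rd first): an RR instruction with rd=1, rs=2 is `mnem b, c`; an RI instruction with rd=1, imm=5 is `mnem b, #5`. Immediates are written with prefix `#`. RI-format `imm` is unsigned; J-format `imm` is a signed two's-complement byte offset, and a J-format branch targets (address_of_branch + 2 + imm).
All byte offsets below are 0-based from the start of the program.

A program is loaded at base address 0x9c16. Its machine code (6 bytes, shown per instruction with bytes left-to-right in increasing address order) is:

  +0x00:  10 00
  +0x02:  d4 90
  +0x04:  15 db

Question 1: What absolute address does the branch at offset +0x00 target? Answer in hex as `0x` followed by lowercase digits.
0x9c18

off 0x00: read 10 00 as big → 0x1000
  opcode bits[15:10]=0x4: b/J
  imm@[9:0]=0x0 ⇒ #0
  target = base 0x9c16 + off 0x00 + 2 + imm 0 = 0x9c18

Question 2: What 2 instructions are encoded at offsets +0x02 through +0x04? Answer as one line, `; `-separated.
band b, b; sbi d, #91

[02] d4 90 → 0xd490
  top 6b → 0x35 → band [RR]
  rd@[9:7]=0x1 ⇒ b
  rs@[6:4]=0x1 ⇒ b
[04] 15 db → 0x15db
  top 6b → 0x5 → sbi [RI]
  rd@[9:7]=0x3 ⇒ d
  imm@[6:0]=0x5b ⇒ #91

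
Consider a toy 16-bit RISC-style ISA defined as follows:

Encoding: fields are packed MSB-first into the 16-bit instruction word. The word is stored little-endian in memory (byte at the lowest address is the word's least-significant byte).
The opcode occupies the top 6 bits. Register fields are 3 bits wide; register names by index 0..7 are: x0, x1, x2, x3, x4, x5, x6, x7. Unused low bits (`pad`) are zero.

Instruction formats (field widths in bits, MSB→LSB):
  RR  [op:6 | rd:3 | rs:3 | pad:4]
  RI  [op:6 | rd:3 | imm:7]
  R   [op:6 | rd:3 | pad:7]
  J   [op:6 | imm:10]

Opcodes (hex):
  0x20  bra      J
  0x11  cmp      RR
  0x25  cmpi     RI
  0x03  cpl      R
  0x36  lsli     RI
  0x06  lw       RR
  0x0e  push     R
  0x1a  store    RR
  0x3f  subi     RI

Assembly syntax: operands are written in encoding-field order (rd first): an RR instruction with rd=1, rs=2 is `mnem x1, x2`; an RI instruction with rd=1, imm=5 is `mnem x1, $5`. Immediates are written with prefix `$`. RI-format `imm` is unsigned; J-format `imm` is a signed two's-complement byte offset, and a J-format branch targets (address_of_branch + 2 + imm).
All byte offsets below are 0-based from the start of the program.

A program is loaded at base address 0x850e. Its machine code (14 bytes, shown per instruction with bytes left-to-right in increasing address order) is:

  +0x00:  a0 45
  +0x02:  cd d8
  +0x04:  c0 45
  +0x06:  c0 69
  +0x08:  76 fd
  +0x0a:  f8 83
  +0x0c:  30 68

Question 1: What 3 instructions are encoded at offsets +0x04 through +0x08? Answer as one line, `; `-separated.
+0x04: c0 45 ⇒ word 0x45c0 (little)
  top 6b → 0x11 → cmp [RR]
  rd@[9:7]=0x3 ⇒ x3
  rs@[6:4]=0x4 ⇒ x4
+0x06: c0 69 ⇒ word 0x69c0 (little)
  top 6b → 0x1a → store [RR]
  rd@[9:7]=0x3 ⇒ x3
  rs@[6:4]=0x4 ⇒ x4
+0x08: 76 fd ⇒ word 0xfd76 (little)
  top 6b → 0x3f → subi [RI]
  rd@[9:7]=0x2 ⇒ x2
  imm@[6:0]=0x76 ⇒ $118

cmp x3, x4; store x3, x4; subi x2, $118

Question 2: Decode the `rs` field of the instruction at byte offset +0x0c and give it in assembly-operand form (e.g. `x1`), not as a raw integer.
x3

+0x0c: 30 68 ⇒ word 0x6830 (little)
  top 6b → 0x1a → store [RR]
  rd@[9:7]=0x0 ⇒ x0
  rs@[6:4]=0x3 ⇒ x3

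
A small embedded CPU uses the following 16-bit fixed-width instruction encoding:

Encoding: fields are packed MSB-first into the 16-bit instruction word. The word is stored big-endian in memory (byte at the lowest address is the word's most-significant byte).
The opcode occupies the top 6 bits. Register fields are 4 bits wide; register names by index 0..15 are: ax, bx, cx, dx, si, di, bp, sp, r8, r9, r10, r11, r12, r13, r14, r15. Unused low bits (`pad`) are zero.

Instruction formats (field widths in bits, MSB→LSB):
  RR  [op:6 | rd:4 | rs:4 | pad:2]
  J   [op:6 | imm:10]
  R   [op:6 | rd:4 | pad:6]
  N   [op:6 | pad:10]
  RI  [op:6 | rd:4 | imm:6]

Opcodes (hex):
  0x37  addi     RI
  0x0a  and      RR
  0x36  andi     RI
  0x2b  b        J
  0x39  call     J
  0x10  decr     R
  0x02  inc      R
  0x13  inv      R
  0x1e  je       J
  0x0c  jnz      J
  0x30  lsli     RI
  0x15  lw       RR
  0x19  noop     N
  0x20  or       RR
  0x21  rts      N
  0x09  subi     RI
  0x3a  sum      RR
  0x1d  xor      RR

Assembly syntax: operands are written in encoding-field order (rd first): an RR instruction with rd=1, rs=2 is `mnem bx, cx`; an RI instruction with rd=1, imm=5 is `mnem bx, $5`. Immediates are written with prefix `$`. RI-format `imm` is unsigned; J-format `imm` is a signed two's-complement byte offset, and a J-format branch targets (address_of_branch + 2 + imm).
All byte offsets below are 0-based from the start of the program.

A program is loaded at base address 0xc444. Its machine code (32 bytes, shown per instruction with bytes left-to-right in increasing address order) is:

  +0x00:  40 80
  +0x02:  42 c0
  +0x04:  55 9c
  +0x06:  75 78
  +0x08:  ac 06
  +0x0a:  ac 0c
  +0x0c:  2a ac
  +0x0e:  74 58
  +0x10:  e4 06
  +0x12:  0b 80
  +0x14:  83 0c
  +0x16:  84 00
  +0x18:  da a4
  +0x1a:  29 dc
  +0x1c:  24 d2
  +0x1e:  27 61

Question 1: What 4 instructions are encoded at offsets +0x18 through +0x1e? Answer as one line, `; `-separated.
andi r10, $36; and sp, sp; subi dx, $18; subi r13, $33

off 0x18: read da a4 as big → 0xdaa4
  op=0xdaa4>>10=0x36 ⇒ andi (RI)
  rd@[9:6]=0xa ⇒ r10
  imm@[5:0]=0x24 ⇒ $36
off 0x1a: read 29 dc as big → 0x29dc
  op=0x29dc>>10=0xa ⇒ and (RR)
  rd@[9:6]=0x7 ⇒ sp
  rs@[5:2]=0x7 ⇒ sp
off 0x1c: read 24 d2 as big → 0x24d2
  op=0x24d2>>10=0x9 ⇒ subi (RI)
  rd@[9:6]=0x3 ⇒ dx
  imm@[5:0]=0x12 ⇒ $18
off 0x1e: read 27 61 as big → 0x2761
  op=0x2761>>10=0x9 ⇒ subi (RI)
  rd@[9:6]=0xd ⇒ r13
  imm@[5:0]=0x21 ⇒ $33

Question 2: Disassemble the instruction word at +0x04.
lw bp, sp

+0x04: 55 9c ⇒ word 0x559c (big)
  top 6b → 0x15 → lw [RR]
  rd@[9:6]=0x6 ⇒ bp
  rs@[5:2]=0x7 ⇒ sp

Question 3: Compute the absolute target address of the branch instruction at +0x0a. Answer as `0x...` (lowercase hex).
0xc45c

+0x0a: ac 0c ⇒ word 0xac0c (big)
  opcode bits[15:10]=0x2b: b/J
  imm: (w>>0)&0x3ff=0xc → $12
  target = base 0xc444 + off 0x0a + 2 + imm 12 = 0xc45c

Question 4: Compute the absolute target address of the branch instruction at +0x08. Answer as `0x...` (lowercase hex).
0xc454

off 0x08: read ac 06 as big → 0xac06
  op=0xac06>>10=0x2b ⇒ b (J)
  [9:0] imm=6 = $6
  target = base 0xc444 + off 0x08 + 2 + imm 6 = 0xc454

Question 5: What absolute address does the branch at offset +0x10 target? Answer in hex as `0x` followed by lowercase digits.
0xc45c

+0x10: e4 06 ⇒ word 0xe406 (big)
  op=0xe406>>10=0x39 ⇒ call (J)
  imm@[9:0]=0x6 ⇒ $6
  target = base 0xc444 + off 0x10 + 2 + imm 6 = 0xc45c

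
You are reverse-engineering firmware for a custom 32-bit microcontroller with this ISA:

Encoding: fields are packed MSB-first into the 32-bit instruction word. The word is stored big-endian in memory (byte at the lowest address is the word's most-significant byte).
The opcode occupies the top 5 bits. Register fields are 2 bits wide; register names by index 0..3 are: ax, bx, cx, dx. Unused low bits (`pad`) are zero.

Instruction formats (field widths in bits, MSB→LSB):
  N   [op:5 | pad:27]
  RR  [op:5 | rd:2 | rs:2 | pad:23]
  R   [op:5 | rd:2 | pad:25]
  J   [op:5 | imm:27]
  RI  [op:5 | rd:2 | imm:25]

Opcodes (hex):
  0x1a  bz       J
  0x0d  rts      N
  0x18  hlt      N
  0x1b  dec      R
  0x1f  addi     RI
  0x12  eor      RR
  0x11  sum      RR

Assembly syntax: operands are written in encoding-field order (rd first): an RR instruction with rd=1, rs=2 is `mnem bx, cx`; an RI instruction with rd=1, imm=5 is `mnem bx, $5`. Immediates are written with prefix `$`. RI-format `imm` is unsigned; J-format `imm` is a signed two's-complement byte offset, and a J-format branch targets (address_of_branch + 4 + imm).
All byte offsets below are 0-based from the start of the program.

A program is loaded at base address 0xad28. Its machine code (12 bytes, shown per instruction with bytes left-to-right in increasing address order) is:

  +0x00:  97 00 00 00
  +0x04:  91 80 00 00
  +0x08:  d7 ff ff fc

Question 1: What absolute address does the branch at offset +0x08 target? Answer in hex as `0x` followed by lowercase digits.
off 0x08: read d7 ff ff fc as big → 0xd7fffffc
  top 5b → 0x1a → bz [J]
  imm@[26:0]=0x7fffffc (s27→-4) ⇒ $-4
  target = base 0xad28 + off 0x08 + 4 + imm -4 = 0xad30

0xad30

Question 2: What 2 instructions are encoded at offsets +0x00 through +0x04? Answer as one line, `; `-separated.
+0x00: 97 00 00 00 ⇒ word 0x97000000 (big)
  opcode bits[31:27]=0x12: eor/RR
  [26:25] rd=3 = dx
  [24:23] rs=2 = cx
+0x04: 91 80 00 00 ⇒ word 0x91800000 (big)
  opcode bits[31:27]=0x12: eor/RR
  [26:25] rd=0 = ax
  [24:23] rs=3 = dx

eor dx, cx; eor ax, dx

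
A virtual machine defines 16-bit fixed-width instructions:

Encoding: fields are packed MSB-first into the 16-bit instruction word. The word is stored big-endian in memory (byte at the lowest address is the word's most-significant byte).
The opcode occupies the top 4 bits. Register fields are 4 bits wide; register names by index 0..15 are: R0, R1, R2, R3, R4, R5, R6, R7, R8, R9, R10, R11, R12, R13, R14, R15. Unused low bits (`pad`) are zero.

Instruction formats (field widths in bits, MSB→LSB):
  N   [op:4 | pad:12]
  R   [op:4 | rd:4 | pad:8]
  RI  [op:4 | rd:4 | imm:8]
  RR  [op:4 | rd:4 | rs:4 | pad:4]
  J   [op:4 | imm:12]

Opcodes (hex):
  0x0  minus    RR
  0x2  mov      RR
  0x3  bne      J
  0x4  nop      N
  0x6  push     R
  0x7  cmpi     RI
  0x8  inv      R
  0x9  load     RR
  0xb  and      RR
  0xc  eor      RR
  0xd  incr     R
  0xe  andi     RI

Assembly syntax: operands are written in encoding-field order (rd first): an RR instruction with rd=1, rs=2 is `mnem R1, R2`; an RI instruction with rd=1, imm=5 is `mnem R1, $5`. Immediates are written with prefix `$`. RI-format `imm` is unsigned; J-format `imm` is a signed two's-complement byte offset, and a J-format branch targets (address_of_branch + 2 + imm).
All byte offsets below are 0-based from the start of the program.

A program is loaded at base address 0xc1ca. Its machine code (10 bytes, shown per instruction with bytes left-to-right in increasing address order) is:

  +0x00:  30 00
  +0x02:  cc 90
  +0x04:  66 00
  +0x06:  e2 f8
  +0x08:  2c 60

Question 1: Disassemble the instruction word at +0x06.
+0x06: e2 f8 ⇒ word 0xe2f8 (big)
  op=0xe2f8>>12=0xe ⇒ andi (RI)
  rd: (w>>8)&0xf=0x2 → R2
  imm: (w>>0)&0xff=0xf8 → $248

andi R2, $248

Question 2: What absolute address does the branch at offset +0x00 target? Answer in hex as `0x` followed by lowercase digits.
[00] 30 00 → 0x3000
  op=0x3000>>12=0x3 ⇒ bne (J)
  imm: (w>>0)&0xfff=0x0 → $0
  target = base 0xc1ca + off 0x00 + 2 + imm 0 = 0xc1cc

0xc1cc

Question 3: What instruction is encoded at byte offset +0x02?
eor R12, R9

+0x02: cc 90 ⇒ word 0xcc90 (big)
  top 4b → 0xc → eor [RR]
  rd@[11:8]=0xc ⇒ R12
  rs@[7:4]=0x9 ⇒ R9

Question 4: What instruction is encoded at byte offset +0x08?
off 0x08: read 2c 60 as big → 0x2c60
  opcode bits[15:12]=0x2: mov/RR
  rd@[11:8]=0xc ⇒ R12
  rs@[7:4]=0x6 ⇒ R6

mov R12, R6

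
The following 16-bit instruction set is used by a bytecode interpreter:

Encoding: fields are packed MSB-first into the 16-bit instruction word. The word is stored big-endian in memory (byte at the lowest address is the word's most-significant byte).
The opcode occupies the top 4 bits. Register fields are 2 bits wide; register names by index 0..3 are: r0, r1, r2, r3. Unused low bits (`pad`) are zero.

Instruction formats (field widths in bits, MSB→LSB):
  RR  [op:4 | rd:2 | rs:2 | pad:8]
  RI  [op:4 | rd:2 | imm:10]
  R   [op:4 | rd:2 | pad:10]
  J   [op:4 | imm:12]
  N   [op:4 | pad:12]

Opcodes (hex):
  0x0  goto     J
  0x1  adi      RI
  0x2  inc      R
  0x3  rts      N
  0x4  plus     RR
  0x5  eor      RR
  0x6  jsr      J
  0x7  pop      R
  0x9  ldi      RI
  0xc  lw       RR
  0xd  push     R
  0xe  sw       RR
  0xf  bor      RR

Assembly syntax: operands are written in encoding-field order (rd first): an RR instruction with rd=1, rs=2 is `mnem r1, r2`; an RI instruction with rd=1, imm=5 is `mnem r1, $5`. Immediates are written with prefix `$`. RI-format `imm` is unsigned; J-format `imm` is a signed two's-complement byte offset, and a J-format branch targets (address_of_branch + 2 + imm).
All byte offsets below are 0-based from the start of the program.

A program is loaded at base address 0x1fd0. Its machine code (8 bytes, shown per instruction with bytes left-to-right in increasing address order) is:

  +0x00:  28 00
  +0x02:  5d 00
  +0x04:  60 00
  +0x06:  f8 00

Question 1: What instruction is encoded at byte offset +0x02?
[02] 5d 00 → 0x5d00
  opcode bits[15:12]=0x5: eor/RR
  [11:10] rd=3 = r3
  [9:8] rs=1 = r1

eor r3, r1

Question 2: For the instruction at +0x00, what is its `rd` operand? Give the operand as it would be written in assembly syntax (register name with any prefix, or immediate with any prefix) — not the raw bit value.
off 0x00: read 28 00 as big → 0x2800
  op=0x2800>>12=0x2 ⇒ inc (R)
  [11:10] rd=2 = r2

r2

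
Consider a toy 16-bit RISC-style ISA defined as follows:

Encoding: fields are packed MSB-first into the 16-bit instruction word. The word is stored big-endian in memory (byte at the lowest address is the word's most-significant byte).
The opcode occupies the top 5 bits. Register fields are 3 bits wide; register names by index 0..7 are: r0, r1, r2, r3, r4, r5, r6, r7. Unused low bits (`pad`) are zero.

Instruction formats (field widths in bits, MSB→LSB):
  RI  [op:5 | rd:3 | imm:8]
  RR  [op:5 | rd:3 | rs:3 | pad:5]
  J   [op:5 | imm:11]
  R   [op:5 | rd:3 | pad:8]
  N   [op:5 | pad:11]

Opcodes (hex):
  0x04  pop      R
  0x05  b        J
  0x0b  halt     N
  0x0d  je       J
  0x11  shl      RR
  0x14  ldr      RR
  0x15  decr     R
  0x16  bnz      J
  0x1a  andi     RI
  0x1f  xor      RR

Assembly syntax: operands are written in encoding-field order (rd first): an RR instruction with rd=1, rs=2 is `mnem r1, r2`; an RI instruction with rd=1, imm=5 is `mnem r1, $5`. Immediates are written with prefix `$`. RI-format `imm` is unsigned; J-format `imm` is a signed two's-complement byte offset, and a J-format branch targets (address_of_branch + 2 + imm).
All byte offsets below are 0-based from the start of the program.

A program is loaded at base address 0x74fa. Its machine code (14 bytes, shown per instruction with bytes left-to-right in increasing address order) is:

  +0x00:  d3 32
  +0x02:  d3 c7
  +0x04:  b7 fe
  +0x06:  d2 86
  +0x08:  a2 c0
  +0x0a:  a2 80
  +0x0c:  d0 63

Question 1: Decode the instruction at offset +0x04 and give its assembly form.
off 0x04: read b7 fe as big → 0xb7fe
  op=0xb7fe>>11=0x16 ⇒ bnz (J)
  imm: (w>>0)&0x7ff=0x7fe (s11→-2) → $-2

bnz $-2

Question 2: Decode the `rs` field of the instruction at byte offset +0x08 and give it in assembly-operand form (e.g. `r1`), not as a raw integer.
r6

@+08  big-endian(a2 c0) = 0xa2c0
  top 5b → 0x14 → ldr [RR]
  rd@[10:8]=0x2 ⇒ r2
  rs@[7:5]=0x6 ⇒ r6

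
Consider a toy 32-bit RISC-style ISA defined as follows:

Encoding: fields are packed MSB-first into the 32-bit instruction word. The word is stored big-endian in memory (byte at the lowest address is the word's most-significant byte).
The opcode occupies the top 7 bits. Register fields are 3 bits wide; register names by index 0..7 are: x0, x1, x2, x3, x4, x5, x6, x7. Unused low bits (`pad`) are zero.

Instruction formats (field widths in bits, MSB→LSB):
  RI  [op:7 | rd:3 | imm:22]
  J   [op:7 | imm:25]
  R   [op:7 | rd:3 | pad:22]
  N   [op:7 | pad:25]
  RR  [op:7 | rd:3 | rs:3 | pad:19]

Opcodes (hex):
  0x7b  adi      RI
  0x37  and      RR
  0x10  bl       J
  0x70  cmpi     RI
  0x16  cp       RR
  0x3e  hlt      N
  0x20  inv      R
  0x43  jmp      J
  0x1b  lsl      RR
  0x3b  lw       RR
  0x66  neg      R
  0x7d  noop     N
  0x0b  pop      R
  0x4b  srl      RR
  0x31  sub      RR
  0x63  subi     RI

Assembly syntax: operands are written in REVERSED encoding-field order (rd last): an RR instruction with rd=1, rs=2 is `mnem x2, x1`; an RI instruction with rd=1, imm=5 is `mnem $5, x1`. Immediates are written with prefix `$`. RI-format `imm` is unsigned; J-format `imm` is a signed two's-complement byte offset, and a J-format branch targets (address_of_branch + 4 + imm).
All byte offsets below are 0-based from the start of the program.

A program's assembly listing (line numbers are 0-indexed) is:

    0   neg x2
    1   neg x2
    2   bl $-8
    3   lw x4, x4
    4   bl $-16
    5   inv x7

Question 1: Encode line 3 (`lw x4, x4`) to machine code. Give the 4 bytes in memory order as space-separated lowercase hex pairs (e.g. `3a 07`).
line 3 (lw): pack op=0x3b:7|rd=4:3|rs=4:3|pad=0:19 = 0x77200000; big→ 77 20 00 00

77 20 00 00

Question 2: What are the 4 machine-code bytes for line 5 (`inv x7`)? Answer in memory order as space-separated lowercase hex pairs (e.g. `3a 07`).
41 c0 00 00

L5: inv op=0x20:7|rd=7:3|pad=0:22 ⇒ 0x41c00000 ⇒ big 41 c0 00 00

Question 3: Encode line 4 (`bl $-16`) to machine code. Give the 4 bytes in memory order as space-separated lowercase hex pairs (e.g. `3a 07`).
21 ff ff f0

L4: bl op=0x10:7|imm=-16:25 ⇒ 0x21fffff0 ⇒ big 21 ff ff f0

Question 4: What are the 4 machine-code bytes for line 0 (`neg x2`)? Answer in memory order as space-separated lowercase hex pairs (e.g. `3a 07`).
L0: neg op=0x66:7|rd=2:3|pad=0:22 ⇒ 0xcc800000 ⇒ big cc 80 00 00

cc 80 00 00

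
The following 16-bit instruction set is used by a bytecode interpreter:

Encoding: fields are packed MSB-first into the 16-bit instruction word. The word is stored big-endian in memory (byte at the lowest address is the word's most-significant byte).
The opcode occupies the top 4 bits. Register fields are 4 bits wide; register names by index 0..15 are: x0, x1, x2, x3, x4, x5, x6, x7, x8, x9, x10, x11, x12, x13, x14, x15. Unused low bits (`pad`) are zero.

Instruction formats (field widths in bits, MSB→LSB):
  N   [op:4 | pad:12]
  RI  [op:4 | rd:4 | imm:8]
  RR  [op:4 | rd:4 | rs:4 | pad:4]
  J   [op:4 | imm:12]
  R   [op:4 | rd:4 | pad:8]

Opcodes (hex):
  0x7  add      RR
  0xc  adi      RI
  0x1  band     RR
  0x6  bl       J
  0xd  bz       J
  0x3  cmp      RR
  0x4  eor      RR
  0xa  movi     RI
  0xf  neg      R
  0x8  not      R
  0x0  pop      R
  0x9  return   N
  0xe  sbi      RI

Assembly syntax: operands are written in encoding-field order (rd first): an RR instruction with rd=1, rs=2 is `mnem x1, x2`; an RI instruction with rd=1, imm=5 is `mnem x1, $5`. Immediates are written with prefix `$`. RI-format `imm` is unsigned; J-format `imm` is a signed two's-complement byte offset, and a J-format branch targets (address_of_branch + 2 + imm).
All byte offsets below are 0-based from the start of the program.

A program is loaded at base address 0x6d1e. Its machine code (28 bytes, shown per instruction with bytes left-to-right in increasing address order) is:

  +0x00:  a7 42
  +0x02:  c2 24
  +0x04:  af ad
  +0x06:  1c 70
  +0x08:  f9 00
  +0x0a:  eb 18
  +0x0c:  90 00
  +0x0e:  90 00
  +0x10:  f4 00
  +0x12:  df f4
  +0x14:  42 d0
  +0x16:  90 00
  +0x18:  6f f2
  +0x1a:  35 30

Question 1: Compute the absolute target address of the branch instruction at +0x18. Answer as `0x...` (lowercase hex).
@+18  big-endian(6f f2) = 0x6ff2
  top 4b → 0x6 → bl [J]
  imm@[11:0]=0xff2 (s12→-14) ⇒ $-14
  target = base 0x6d1e + off 0x18 + 2 + imm -14 = 0x6d2a

0x6d2a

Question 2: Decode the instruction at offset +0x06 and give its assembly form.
@+06  big-endian(1c 70) = 0x1c70
  opcode bits[15:12]=0x1: band/RR
  rd@[11:8]=0xc ⇒ x12
  rs@[7:4]=0x7 ⇒ x7

band x12, x7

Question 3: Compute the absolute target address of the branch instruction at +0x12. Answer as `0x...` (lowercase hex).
[12] df f4 → 0xdff4
  opcode bits[15:12]=0xd: bz/J
  imm@[11:0]=0xff4 (s12→-12) ⇒ $-12
  target = base 0x6d1e + off 0x12 + 2 + imm -12 = 0x6d26

0x6d26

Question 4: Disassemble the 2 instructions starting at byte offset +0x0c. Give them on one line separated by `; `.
return; return

+0x0c: 90 00 ⇒ word 0x9000 (big)
  opcode bits[15:12]=0x9: return/N
+0x0e: 90 00 ⇒ word 0x9000 (big)
  opcode bits[15:12]=0x9: return/N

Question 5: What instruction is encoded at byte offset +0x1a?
@+1a  big-endian(35 30) = 0x3530
  op=0x3530>>12=0x3 ⇒ cmp (RR)
  rd: (w>>8)&0xf=0x5 → x5
  rs: (w>>4)&0xf=0x3 → x3

cmp x5, x3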